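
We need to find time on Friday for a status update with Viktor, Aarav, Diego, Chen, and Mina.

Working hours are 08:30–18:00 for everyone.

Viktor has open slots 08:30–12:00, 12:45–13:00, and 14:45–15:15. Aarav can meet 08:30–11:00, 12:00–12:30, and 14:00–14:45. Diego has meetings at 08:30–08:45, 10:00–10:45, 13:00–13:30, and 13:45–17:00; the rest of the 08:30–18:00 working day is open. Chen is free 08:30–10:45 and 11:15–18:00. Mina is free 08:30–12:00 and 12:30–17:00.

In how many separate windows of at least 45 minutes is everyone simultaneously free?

1

Diego free within 08:30–18:00: 08:45–10:00, 10:45–13:00, 13:30–13:45, 17:00–18:00.
Viktor ∩ Aarav: 08:30–11:00.
Viktor ∩ Aarav ∩ Diego: 08:45–10:00, 10:45–11:00.
Viktor ∩ Aarav ∩ Diego ∩ Chen: 08:45–10:00.
Viktor ∩ Aarav ∩ Diego ∩ Chen ∩ Mina: 08:45–10:00.
Windows ≥ 45 min: 08:45–10:00.
That's 1 window.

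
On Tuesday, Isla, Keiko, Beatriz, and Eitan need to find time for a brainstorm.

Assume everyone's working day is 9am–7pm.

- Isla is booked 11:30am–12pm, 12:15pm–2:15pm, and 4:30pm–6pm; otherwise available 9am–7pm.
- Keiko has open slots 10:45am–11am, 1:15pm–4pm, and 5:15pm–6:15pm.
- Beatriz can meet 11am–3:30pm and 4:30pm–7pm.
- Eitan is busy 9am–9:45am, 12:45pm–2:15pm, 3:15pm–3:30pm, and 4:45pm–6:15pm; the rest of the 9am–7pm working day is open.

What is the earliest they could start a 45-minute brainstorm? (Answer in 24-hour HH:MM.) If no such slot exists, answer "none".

14:15

Isla free within 09:00–19:00: 09:00–11:30, 12:00–12:15, 14:15–16:30, 18:00–19:00.
Eitan free within 09:00–19:00: 09:45–12:45, 14:15–15:15, 15:30–16:45, 18:15–19:00.
Isla ∩ Keiko: 10:45–11:00, 14:15–16:00, 18:00–18:15.
Isla ∩ Keiko ∩ Beatriz: 14:15–15:30, 18:00–18:15.
Isla ∩ Keiko ∩ Beatriz ∩ Eitan: 14:15–15:15.
Windows ≥ 45 min: 14:15–15:15.
Earliest such window starts at 14:15.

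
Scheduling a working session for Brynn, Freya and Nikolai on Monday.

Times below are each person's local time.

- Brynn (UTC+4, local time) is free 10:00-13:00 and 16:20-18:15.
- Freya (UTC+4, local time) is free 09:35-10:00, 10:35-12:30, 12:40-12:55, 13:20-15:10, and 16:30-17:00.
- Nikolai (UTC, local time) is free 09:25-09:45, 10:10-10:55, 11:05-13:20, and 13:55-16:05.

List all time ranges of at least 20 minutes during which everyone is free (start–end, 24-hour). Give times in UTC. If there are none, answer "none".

Brynn → UTC: 06:00–09:00, 12:20–14:15.
Freya → UTC: 05:35–06:00, 06:35–08:30, 08:40–08:55, 09:20–11:10, 12:30–13:00.
Nikolai → UTC: 09:25–09:45, 10:10–10:55, 11:05–13:20, 13:55–16:05.
Brynn ∩ Freya: 06:35–08:30, 08:40–08:55, 12:30–13:00.
Brynn ∩ Freya ∩ Nikolai: 12:30–13:00.
Windows ≥ 20 min: 12:30–13:00.

12:30–13:00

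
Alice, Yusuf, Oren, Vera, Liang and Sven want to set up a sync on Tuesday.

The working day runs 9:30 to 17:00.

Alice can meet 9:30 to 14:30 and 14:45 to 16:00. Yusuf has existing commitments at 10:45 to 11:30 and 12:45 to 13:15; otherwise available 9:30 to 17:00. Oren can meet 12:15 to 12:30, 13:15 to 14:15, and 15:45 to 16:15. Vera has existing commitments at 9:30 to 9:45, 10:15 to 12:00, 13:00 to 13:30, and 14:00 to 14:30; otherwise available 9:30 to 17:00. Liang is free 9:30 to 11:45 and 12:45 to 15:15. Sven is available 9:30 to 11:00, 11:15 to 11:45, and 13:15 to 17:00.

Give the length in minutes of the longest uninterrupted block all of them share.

Yusuf free within 09:30–17:00: 09:30–10:45, 11:30–12:45, 13:15–17:00.
Vera free within 09:30–17:00: 09:45–10:15, 12:00–13:00, 13:30–14:00, 14:30–17:00.
Alice ∩ Yusuf: 09:30–10:45, 11:30–12:45, 13:15–14:30, 14:45–16:00.
Alice ∩ Yusuf ∩ Oren: 12:15–12:30, 13:15–14:15, 15:45–16:00.
Alice ∩ Yusuf ∩ Oren ∩ Vera: 12:15–12:30, 13:30–14:00, 15:45–16:00.
Alice ∩ Yusuf ∩ Oren ∩ Vera ∩ Liang: 13:30–14:00.
Alice ∩ Yusuf ∩ Oren ∩ Vera ∩ Liang ∩ Sven: 13:30–14:00.
Single common window of 30 minutes.

30 minutes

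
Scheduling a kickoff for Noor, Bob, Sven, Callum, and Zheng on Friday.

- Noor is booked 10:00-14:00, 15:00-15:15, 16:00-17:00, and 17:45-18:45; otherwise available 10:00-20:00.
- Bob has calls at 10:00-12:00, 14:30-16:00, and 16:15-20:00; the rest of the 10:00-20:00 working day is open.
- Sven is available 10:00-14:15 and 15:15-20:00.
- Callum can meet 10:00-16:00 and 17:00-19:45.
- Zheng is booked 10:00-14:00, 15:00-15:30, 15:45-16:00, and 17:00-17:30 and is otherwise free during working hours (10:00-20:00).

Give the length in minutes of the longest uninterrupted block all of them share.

15 minutes

Noor free within 10:00–20:00: 14:00–15:00, 15:15–16:00, 17:00–17:45, 18:45–20:00.
Bob free within 10:00–20:00: 12:00–14:30, 16:00–16:15.
Zheng free within 10:00–20:00: 14:00–15:00, 15:30–15:45, 16:00–17:00, 17:30–20:00.
Noor ∩ Bob: 14:00–14:30.
Noor ∩ Bob ∩ Sven: 14:00–14:15.
Noor ∩ Bob ∩ Sven ∩ Callum: 14:00–14:15.
Noor ∩ Bob ∩ Sven ∩ Callum ∩ Zheng: 14:00–14:15.
Single common window of 15 minutes.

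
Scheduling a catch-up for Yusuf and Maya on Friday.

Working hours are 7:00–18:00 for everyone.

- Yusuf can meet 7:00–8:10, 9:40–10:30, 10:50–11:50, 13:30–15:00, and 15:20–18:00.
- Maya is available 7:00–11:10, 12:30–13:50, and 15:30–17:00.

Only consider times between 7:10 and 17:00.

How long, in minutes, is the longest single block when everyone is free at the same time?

Yusuf ∩ Maya: 07:00–08:10, 09:40–10:30, 10:50–11:10, 13:30–13:50, 15:30–17:00.
Restricted to 07:10–17:00: 07:10–08:10, 09:40–10:30, 10:50–11:10, 13:30–13:50, 15:30–17:00.
Common window lengths: 60, 50, 20, 20, 90 min; longest is 90.

90 minutes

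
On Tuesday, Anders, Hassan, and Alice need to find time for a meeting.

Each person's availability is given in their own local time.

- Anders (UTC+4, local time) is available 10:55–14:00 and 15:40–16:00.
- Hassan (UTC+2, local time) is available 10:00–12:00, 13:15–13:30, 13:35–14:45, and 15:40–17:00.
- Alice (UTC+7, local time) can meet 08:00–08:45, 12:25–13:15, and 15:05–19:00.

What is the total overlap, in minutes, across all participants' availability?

135 minutes

Anders → UTC: 06:55–10:00, 11:40–12:00.
Hassan → UTC: 08:00–10:00, 11:15–11:30, 11:35–12:45, 13:40–15:00.
Alice → UTC: 01:00–01:45, 05:25–06:15, 08:05–12:00.
Anders ∩ Hassan: 08:00–10:00, 11:40–12:00.
Anders ∩ Hassan ∩ Alice: 08:05–10:00, 11:40–12:00.
Total common minutes: 115 + 20 = 135.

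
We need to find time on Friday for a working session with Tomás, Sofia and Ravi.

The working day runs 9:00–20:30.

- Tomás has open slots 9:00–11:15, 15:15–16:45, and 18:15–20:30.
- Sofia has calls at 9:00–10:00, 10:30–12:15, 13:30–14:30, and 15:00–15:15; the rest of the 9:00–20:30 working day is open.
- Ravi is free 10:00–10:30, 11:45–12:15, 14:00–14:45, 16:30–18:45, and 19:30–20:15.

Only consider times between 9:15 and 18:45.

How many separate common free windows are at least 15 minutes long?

3

Sofia free within 09:00–20:30: 10:00–10:30, 12:15–13:30, 14:30–15:00, 15:15–20:30.
Tomás ∩ Sofia: 10:00–10:30, 15:15–16:45, 18:15–20:30.
Tomás ∩ Sofia ∩ Ravi: 10:00–10:30, 16:30–16:45, 18:15–18:45, 19:30–20:15.
Restricted to 09:15–18:45: 10:00–10:30, 16:30–16:45, 18:15–18:45.
Windows ≥ 15 min: 10:00–10:30, 16:30–16:45, 18:15–18:45.
That's 3 windows.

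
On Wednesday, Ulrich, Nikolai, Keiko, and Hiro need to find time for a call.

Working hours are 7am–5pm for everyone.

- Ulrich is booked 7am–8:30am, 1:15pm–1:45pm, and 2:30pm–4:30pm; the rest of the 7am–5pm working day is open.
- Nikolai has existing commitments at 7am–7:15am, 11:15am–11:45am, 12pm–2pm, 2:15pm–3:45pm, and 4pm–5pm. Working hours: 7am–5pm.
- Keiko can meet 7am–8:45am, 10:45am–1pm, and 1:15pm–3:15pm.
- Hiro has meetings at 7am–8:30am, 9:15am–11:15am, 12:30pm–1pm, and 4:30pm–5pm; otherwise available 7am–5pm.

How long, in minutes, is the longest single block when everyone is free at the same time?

15 minutes

Ulrich free within 07:00–17:00: 08:30–13:15, 13:45–14:30, 16:30–17:00.
Nikolai free within 07:00–17:00: 07:15–11:15, 11:45–12:00, 14:00–14:15, 15:45–16:00.
Hiro free within 07:00–17:00: 08:30–09:15, 11:15–12:30, 13:00–16:30.
Ulrich ∩ Nikolai: 08:30–11:15, 11:45–12:00, 14:00–14:15.
Ulrich ∩ Nikolai ∩ Keiko: 08:30–08:45, 10:45–11:15, 11:45–12:00, 14:00–14:15.
Ulrich ∩ Nikolai ∩ Keiko ∩ Hiro: 08:30–08:45, 11:45–12:00, 14:00–14:15.
Common window lengths: 15, 15, 15 min; longest is 15.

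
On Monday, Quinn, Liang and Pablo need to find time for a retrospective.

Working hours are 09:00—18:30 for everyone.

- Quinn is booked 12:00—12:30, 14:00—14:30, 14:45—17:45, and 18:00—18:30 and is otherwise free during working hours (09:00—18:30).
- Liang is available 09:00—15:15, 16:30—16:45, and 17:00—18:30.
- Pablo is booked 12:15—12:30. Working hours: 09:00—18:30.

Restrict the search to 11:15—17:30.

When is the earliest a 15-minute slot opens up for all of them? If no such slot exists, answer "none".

11:15

Quinn free within 09:00–18:30: 09:00–12:00, 12:30–14:00, 14:30–14:45, 17:45–18:00.
Pablo free within 09:00–18:30: 09:00–12:15, 12:30–18:30.
Quinn ∩ Liang: 09:00–12:00, 12:30–14:00, 14:30–14:45, 17:45–18:00.
Quinn ∩ Liang ∩ Pablo: 09:00–12:00, 12:30–14:00, 14:30–14:45, 17:45–18:00.
Restricted to 11:15–17:30: 11:15–12:00, 12:30–14:00, 14:30–14:45.
Windows ≥ 15 min: 11:15–12:00, 12:30–14:00, 14:30–14:45.
Earliest such window starts at 11:15.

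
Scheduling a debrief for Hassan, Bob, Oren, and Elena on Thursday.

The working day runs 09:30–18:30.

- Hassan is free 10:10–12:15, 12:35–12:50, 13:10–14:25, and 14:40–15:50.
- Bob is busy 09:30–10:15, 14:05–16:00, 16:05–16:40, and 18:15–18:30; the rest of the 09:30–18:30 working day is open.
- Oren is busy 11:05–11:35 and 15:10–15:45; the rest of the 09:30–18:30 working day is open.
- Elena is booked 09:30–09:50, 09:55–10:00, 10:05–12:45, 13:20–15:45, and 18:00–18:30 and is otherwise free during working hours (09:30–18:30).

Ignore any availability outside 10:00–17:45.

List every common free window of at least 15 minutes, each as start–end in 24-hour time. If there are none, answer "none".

Bob free within 09:30–18:30: 10:15–14:05, 16:00–16:05, 16:40–18:15.
Oren free within 09:30–18:30: 09:30–11:05, 11:35–15:10, 15:45–18:30.
Elena free within 09:30–18:30: 09:50–09:55, 10:00–10:05, 12:45–13:20, 15:45–18:00.
Hassan ∩ Bob: 10:15–12:15, 12:35–12:50, 13:10–14:05.
Hassan ∩ Bob ∩ Oren: 10:15–11:05, 11:35–12:15, 12:35–12:50, 13:10–14:05.
Hassan ∩ Bob ∩ Oren ∩ Elena: 12:45–12:50, 13:10–13:20.
Restricted to 10:00–17:45: 12:45–12:50, 13:10–13:20.
Windows ≥ 15 min: (none).

none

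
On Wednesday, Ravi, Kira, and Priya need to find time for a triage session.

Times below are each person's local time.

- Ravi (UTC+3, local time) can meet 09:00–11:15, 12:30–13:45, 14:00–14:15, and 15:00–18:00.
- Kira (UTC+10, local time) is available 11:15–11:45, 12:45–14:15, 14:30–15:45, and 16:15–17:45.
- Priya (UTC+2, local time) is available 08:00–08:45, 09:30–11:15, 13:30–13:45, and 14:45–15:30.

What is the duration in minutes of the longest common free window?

Ravi → UTC: 06:00–08:15, 09:30–10:45, 11:00–11:15, 12:00–15:00.
Kira → UTC: 01:15–01:45, 02:45–04:15, 04:30–05:45, 06:15–07:45.
Priya → UTC: 06:00–06:45, 07:30–09:15, 11:30–11:45, 12:45–13:30.
Ravi ∩ Kira: 06:15–07:45.
Ravi ∩ Kira ∩ Priya: 06:15–06:45, 07:30–07:45.
Common window lengths: 30, 15 min; longest is 30.

30 minutes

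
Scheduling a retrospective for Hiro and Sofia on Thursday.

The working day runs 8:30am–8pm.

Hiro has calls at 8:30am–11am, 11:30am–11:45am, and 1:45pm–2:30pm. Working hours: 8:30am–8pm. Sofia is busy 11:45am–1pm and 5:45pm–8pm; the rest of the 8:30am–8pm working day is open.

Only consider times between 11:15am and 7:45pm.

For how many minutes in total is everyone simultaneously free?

255 minutes

Hiro free within 08:30–20:00: 11:00–11:30, 11:45–13:45, 14:30–20:00.
Sofia free within 08:30–20:00: 08:30–11:45, 13:00–17:45.
Hiro ∩ Sofia: 11:00–11:30, 13:00–13:45, 14:30–17:45.
Restricted to 11:15–19:45: 11:15–11:30, 13:00–13:45, 14:30–17:45.
Total common minutes: 15 + 45 + 195 = 255.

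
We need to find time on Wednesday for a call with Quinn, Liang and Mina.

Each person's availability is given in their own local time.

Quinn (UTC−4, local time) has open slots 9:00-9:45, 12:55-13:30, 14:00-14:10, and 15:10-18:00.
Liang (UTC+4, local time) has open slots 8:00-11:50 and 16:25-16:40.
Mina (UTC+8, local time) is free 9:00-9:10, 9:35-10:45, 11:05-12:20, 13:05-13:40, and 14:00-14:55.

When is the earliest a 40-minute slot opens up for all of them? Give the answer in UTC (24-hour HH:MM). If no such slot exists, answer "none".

Quinn → UTC: 13:00–13:45, 16:55–17:30, 18:00–18:10, 19:10–22:00.
Liang → UTC: 04:00–07:50, 12:25–12:40.
Mina → UTC: 01:00–01:10, 01:35–02:45, 03:05–04:20, 05:05–05:40, 06:00–06:55.
Quinn ∩ Liang: (none).
Quinn ∩ Liang ∩ Mina: (none).
Windows ≥ 40 min: (none).

none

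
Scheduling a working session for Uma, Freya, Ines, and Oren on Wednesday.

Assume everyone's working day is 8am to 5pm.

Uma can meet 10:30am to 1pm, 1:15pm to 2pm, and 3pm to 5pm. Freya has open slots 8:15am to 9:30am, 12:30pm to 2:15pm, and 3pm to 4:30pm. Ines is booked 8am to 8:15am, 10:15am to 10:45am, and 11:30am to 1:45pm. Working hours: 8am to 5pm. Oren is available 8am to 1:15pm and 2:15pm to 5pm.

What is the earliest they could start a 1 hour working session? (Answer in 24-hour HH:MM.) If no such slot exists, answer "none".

Ines free within 08:00–17:00: 08:15–10:15, 10:45–11:30, 13:45–17:00.
Uma ∩ Freya: 12:30–13:00, 13:15–14:00, 15:00–16:30.
Uma ∩ Freya ∩ Ines: 13:45–14:00, 15:00–16:30.
Uma ∩ Freya ∩ Ines ∩ Oren: 15:00–16:30.
Windows ≥ 60 min: 15:00–16:30.
Earliest such window starts at 15:00.

15:00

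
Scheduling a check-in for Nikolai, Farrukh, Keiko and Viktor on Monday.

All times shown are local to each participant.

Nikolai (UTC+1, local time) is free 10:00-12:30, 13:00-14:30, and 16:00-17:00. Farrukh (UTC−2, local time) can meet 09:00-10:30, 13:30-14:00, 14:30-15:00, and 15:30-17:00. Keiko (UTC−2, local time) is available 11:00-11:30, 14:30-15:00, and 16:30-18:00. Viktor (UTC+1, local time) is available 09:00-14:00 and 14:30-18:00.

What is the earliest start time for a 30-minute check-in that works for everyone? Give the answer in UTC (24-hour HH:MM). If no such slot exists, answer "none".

Nikolai → UTC: 09:00–11:30, 12:00–13:30, 15:00–16:00.
Farrukh → UTC: 11:00–12:30, 15:30–16:00, 16:30–17:00, 17:30–19:00.
Keiko → UTC: 13:00–13:30, 16:30–17:00, 18:30–20:00.
Viktor → UTC: 08:00–13:00, 13:30–17:00.
Nikolai ∩ Farrukh: 11:00–11:30, 12:00–12:30, 15:30–16:00.
Nikolai ∩ Farrukh ∩ Keiko: (none).
Nikolai ∩ Farrukh ∩ Keiko ∩ Viktor: (none).
Windows ≥ 30 min: (none).

none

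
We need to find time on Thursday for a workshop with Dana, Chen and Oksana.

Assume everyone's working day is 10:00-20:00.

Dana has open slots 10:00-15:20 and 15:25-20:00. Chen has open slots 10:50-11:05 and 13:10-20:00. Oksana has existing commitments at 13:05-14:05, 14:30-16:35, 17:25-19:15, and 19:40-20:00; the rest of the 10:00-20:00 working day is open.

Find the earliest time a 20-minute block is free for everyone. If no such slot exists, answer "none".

Oksana free within 10:00–20:00: 10:00–13:05, 14:05–14:30, 16:35–17:25, 19:15–19:40.
Dana ∩ Chen: 10:50–11:05, 13:10–15:20, 15:25–20:00.
Dana ∩ Chen ∩ Oksana: 10:50–11:05, 14:05–14:30, 16:35–17:25, 19:15–19:40.
Windows ≥ 20 min: 14:05–14:30, 16:35–17:25, 19:15–19:40.
Earliest such window starts at 14:05.

14:05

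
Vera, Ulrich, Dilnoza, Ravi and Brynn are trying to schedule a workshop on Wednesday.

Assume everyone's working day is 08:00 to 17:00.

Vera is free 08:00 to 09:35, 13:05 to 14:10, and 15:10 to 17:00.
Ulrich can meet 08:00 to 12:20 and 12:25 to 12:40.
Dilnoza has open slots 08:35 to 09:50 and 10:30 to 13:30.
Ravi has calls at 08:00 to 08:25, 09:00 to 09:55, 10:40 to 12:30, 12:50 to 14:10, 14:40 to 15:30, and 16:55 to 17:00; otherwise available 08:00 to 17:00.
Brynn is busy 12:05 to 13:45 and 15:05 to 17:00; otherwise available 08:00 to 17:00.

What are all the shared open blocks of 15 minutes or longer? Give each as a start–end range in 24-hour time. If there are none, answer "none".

Ravi free within 08:00–17:00: 08:25–09:00, 09:55–10:40, 12:30–12:50, 14:10–14:40, 15:30–16:55.
Brynn free within 08:00–17:00: 08:00–12:05, 13:45–15:05.
Vera ∩ Ulrich: 08:00–09:35.
Vera ∩ Ulrich ∩ Dilnoza: 08:35–09:35.
Vera ∩ Ulrich ∩ Dilnoza ∩ Ravi: 08:35–09:00.
Vera ∩ Ulrich ∩ Dilnoza ∩ Ravi ∩ Brynn: 08:35–09:00.
Windows ≥ 15 min: 08:35–09:00.

08:35–09:00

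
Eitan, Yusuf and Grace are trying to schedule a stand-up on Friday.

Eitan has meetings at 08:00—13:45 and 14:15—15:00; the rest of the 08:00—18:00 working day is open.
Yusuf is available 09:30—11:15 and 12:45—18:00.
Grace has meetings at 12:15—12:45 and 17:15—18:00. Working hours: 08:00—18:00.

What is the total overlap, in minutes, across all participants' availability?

165 minutes

Eitan free within 08:00–18:00: 13:45–14:15, 15:00–18:00.
Grace free within 08:00–18:00: 08:00–12:15, 12:45–17:15.
Eitan ∩ Yusuf: 13:45–14:15, 15:00–18:00.
Eitan ∩ Yusuf ∩ Grace: 13:45–14:15, 15:00–17:15.
Total common minutes: 30 + 135 = 165.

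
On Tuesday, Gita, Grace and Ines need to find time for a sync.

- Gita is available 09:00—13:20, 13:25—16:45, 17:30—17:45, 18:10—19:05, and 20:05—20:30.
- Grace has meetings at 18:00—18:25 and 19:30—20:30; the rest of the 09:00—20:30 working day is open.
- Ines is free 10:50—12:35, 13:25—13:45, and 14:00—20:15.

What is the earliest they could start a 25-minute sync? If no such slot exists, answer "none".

Grace free within 09:00–20:30: 09:00–18:00, 18:25–19:30.
Gita ∩ Grace: 09:00–13:20, 13:25–16:45, 17:30–17:45, 18:25–19:05.
Gita ∩ Grace ∩ Ines: 10:50–12:35, 13:25–13:45, 14:00–16:45, 17:30–17:45, 18:25–19:05.
Windows ≥ 25 min: 10:50–12:35, 14:00–16:45, 18:25–19:05.
Earliest such window starts at 10:50.

10:50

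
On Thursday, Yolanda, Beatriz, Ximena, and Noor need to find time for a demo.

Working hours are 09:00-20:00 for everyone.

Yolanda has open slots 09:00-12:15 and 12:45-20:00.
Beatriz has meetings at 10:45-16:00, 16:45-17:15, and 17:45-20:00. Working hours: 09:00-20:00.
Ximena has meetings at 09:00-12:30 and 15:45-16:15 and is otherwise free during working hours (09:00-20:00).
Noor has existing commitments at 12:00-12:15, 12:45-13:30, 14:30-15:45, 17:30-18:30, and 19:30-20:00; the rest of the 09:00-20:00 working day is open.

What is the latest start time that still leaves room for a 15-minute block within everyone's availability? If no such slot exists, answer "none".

17:15

Beatriz free within 09:00–20:00: 09:00–10:45, 16:00–16:45, 17:15–17:45.
Ximena free within 09:00–20:00: 12:30–15:45, 16:15–20:00.
Noor free within 09:00–20:00: 09:00–12:00, 12:15–12:45, 13:30–14:30, 15:45–17:30, 18:30–19:30.
Yolanda ∩ Beatriz: 09:00–10:45, 16:00–16:45, 17:15–17:45.
Yolanda ∩ Beatriz ∩ Ximena: 16:15–16:45, 17:15–17:45.
Yolanda ∩ Beatriz ∩ Ximena ∩ Noor: 16:15–16:45, 17:15–17:30.
Windows ≥ 15 min: 16:15–16:45, 17:15–17:30.
Latest start in the last window 17:15–17:30 is 17:30 − 15 min = 17:15.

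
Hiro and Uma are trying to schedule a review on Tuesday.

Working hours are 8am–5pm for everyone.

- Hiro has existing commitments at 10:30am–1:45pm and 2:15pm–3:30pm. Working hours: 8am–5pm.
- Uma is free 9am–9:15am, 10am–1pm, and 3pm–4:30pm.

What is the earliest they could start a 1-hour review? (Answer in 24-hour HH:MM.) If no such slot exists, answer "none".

Hiro free within 08:00–17:00: 08:00–10:30, 13:45–14:15, 15:30–17:00.
Hiro ∩ Uma: 09:00–09:15, 10:00–10:30, 15:30–16:30.
Windows ≥ 60 min: 15:30–16:30.
Earliest such window starts at 15:30.

15:30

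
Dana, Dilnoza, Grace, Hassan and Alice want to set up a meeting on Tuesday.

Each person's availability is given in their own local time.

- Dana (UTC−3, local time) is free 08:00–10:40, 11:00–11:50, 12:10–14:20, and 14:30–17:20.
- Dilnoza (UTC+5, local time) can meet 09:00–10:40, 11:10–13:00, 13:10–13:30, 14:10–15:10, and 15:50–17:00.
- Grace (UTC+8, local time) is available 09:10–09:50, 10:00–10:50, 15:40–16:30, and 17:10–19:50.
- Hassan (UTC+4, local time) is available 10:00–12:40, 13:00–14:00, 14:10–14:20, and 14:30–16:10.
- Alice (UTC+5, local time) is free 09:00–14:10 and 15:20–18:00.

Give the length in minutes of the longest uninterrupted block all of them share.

50 minutes

Dana → UTC: 11:00–13:40, 14:00–14:50, 15:10–17:20, 17:30–20:20.
Dilnoza → UTC: 04:00–05:40, 06:10–08:00, 08:10–08:30, 09:10–10:10, 10:50–12:00.
Grace → UTC: 01:10–01:50, 02:00–02:50, 07:40–08:30, 09:10–11:50.
Hassan → UTC: 06:00–08:40, 09:00–10:00, 10:10–10:20, 10:30–12:10.
Alice → UTC: 04:00–09:10, 10:20–13:00.
Dana ∩ Dilnoza: 11:00–12:00.
Dana ∩ Dilnoza ∩ Grace: 11:00–11:50.
Dana ∩ Dilnoza ∩ Grace ∩ Hassan: 11:00–11:50.
Dana ∩ Dilnoza ∩ Grace ∩ Hassan ∩ Alice: 11:00–11:50.
Single common window of 50 minutes.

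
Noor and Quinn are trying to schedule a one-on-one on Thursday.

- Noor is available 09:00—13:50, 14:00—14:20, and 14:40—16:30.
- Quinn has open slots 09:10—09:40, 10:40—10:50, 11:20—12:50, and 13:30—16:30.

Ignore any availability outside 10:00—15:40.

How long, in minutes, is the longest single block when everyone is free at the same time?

Noor ∩ Quinn: 09:10–09:40, 10:40–10:50, 11:20–12:50, 13:30–13:50, 14:00–14:20, 14:40–16:30.
Restricted to 10:00–15:40: 10:40–10:50, 11:20–12:50, 13:30–13:50, 14:00–14:20, 14:40–15:40.
Common window lengths: 10, 90, 20, 20, 60 min; longest is 90.

90 minutes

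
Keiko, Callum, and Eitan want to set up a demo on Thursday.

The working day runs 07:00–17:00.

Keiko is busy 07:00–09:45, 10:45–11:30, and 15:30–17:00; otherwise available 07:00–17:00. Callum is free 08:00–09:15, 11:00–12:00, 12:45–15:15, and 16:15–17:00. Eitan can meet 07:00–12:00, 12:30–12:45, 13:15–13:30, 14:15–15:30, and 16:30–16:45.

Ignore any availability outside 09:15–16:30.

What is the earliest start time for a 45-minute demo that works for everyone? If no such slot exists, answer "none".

Keiko free within 07:00–17:00: 09:45–10:45, 11:30–15:30.
Keiko ∩ Callum: 11:30–12:00, 12:45–15:15.
Keiko ∩ Callum ∩ Eitan: 11:30–12:00, 13:15–13:30, 14:15–15:15.
Restricted to 09:15–16:30: 11:30–12:00, 13:15–13:30, 14:15–15:15.
Windows ≥ 45 min: 14:15–15:15.
Earliest such window starts at 14:15.

14:15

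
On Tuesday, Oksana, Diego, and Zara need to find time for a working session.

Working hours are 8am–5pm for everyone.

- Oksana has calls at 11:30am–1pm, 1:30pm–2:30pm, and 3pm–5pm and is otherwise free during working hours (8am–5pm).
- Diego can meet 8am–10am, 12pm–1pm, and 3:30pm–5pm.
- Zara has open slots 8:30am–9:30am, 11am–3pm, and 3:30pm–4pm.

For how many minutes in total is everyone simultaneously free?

60 minutes

Oksana free within 08:00–17:00: 08:00–11:30, 13:00–13:30, 14:30–15:00.
Oksana ∩ Diego: 08:00–10:00.
Oksana ∩ Diego ∩ Zara: 08:30–09:30.
Total common minutes: 60.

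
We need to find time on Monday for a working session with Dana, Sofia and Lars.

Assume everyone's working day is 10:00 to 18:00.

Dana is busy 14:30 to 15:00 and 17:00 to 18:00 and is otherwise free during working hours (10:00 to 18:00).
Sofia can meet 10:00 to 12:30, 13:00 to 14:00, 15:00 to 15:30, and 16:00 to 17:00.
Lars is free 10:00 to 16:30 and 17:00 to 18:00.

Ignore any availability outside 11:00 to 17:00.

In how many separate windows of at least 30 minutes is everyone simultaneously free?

4

Dana free within 10:00–18:00: 10:00–14:30, 15:00–17:00.
Dana ∩ Sofia: 10:00–12:30, 13:00–14:00, 15:00–15:30, 16:00–17:00.
Dana ∩ Sofia ∩ Lars: 10:00–12:30, 13:00–14:00, 15:00–15:30, 16:00–16:30.
Restricted to 11:00–17:00: 11:00–12:30, 13:00–14:00, 15:00–15:30, 16:00–16:30.
Windows ≥ 30 min: 11:00–12:30, 13:00–14:00, 15:00–15:30, 16:00–16:30.
That's 4 windows.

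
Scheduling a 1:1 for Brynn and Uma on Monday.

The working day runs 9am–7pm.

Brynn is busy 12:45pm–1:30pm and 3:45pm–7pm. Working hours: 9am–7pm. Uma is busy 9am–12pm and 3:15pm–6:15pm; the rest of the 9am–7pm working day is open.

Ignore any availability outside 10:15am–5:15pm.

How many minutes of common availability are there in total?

Brynn free within 09:00–19:00: 09:00–12:45, 13:30–15:45.
Uma free within 09:00–19:00: 12:00–15:15, 18:15–19:00.
Brynn ∩ Uma: 12:00–12:45, 13:30–15:15.
Restricted to 10:15–17:15: 12:00–12:45, 13:30–15:15.
Total common minutes: 45 + 105 = 150.

150 minutes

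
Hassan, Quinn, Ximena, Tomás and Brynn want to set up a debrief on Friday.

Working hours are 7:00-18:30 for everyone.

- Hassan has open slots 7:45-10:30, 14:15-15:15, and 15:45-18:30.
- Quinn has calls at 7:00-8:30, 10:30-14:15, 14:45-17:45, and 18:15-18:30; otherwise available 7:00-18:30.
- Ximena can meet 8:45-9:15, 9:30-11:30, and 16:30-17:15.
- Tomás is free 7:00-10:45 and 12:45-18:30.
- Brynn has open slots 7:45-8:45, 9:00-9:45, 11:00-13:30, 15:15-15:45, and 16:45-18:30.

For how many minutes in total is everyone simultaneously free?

30 minutes

Quinn free within 07:00–18:30: 08:30–10:30, 14:15–14:45, 17:45–18:15.
Hassan ∩ Quinn: 08:30–10:30, 14:15–14:45, 17:45–18:15.
Hassan ∩ Quinn ∩ Ximena: 08:45–09:15, 09:30–10:30.
Hassan ∩ Quinn ∩ Ximena ∩ Tomás: 08:45–09:15, 09:30–10:30.
Hassan ∩ Quinn ∩ Ximena ∩ Tomás ∩ Brynn: 09:00–09:15, 09:30–09:45.
Total common minutes: 15 + 15 = 30.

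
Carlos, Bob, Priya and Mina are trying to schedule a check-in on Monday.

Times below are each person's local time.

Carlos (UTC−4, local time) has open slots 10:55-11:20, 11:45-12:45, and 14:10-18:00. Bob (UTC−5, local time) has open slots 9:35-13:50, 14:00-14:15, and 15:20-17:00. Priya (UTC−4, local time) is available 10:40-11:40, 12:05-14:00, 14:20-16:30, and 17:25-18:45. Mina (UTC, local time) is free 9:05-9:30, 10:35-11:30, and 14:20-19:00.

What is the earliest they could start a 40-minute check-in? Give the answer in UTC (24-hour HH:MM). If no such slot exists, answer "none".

16:05

Carlos → UTC: 14:55–15:20, 15:45–16:45, 18:10–22:00.
Bob → UTC: 14:35–18:50, 19:00–19:15, 20:20–22:00.
Priya → UTC: 14:40–15:40, 16:05–18:00, 18:20–20:30, 21:25–22:45.
Mina → UTC: 09:05–09:30, 10:35–11:30, 14:20–19:00.
Carlos ∩ Bob: 14:55–15:20, 15:45–16:45, 18:10–18:50, 19:00–19:15, 20:20–22:00.
Carlos ∩ Bob ∩ Priya: 14:55–15:20, 16:05–16:45, 18:20–18:50, 19:00–19:15, 20:20–20:30, 21:25–22:00.
Carlos ∩ Bob ∩ Priya ∩ Mina: 14:55–15:20, 16:05–16:45, 18:20–18:50.
Windows ≥ 40 min: 16:05–16:45.
Earliest such window starts at 16:05.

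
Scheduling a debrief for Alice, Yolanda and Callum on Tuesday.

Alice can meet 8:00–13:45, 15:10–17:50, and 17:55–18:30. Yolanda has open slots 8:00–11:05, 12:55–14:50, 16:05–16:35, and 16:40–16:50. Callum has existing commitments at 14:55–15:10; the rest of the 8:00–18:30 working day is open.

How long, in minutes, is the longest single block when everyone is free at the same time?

Callum free within 08:00–18:30: 08:00–14:55, 15:10–18:30.
Alice ∩ Yolanda: 08:00–11:05, 12:55–13:45, 16:05–16:35, 16:40–16:50.
Alice ∩ Yolanda ∩ Callum: 08:00–11:05, 12:55–13:45, 16:05–16:35, 16:40–16:50.
Common window lengths: 185, 50, 30, 10 min; longest is 185.

185 minutes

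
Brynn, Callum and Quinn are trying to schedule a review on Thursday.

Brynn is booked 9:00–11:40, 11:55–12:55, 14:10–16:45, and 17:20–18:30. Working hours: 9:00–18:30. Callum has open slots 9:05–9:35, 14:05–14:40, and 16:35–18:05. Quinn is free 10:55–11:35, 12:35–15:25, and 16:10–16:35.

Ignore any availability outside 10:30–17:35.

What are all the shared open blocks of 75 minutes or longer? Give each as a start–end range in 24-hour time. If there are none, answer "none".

Brynn free within 09:00–18:30: 11:40–11:55, 12:55–14:10, 16:45–17:20.
Brynn ∩ Callum: 14:05–14:10, 16:45–17:20.
Brynn ∩ Callum ∩ Quinn: 14:05–14:10.
Restricted to 10:30–17:35: 14:05–14:10.
Windows ≥ 75 min: (none).

none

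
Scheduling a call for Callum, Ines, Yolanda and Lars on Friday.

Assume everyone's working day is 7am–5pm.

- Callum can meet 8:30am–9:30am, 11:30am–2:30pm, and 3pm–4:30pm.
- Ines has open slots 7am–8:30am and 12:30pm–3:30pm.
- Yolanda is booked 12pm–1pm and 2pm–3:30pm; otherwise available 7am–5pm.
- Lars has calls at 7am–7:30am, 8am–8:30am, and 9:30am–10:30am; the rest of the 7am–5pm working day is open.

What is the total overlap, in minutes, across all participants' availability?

Yolanda free within 07:00–17:00: 07:00–12:00, 13:00–14:00, 15:30–17:00.
Lars free within 07:00–17:00: 07:30–08:00, 08:30–09:30, 10:30–17:00.
Callum ∩ Ines: 12:30–14:30, 15:00–15:30.
Callum ∩ Ines ∩ Yolanda: 13:00–14:00.
Callum ∩ Ines ∩ Yolanda ∩ Lars: 13:00–14:00.
Total common minutes: 60.

60 minutes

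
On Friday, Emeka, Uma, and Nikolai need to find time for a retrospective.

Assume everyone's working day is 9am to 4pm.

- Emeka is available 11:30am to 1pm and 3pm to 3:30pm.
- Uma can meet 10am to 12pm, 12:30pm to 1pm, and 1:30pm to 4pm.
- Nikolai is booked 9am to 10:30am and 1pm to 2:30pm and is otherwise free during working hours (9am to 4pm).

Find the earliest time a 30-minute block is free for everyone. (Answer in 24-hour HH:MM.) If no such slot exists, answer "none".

Nikolai free within 09:00–16:00: 10:30–13:00, 14:30–16:00.
Emeka ∩ Uma: 11:30–12:00, 12:30–13:00, 15:00–15:30.
Emeka ∩ Uma ∩ Nikolai: 11:30–12:00, 12:30–13:00, 15:00–15:30.
Windows ≥ 30 min: 11:30–12:00, 12:30–13:00, 15:00–15:30.
Earliest such window starts at 11:30.

11:30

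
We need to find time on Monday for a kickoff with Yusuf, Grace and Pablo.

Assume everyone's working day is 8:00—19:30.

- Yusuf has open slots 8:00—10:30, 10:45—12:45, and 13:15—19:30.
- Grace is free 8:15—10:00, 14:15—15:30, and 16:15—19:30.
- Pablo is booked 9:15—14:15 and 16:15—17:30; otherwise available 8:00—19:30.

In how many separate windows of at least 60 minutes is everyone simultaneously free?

3

Pablo free within 08:00–19:30: 08:00–09:15, 14:15–16:15, 17:30–19:30.
Yusuf ∩ Grace: 08:15–10:00, 14:15–15:30, 16:15–19:30.
Yusuf ∩ Grace ∩ Pablo: 08:15–09:15, 14:15–15:30, 17:30–19:30.
Windows ≥ 60 min: 08:15–09:15, 14:15–15:30, 17:30–19:30.
That's 3 windows.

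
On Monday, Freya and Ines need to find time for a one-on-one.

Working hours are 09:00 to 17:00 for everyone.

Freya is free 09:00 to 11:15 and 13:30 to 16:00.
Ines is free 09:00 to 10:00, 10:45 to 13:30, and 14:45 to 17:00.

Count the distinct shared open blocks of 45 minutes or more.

2

Freya ∩ Ines: 09:00–10:00, 10:45–11:15, 14:45–16:00.
Windows ≥ 45 min: 09:00–10:00, 14:45–16:00.
That's 2 windows.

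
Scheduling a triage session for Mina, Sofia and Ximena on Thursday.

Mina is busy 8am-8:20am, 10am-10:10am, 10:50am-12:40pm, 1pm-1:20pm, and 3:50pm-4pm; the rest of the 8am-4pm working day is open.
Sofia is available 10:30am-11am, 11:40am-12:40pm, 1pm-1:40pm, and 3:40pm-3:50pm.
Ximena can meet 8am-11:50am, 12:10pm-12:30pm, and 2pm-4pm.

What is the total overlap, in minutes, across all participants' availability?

30 minutes

Mina free within 08:00–16:00: 08:20–10:00, 10:10–10:50, 12:40–13:00, 13:20–15:50.
Mina ∩ Sofia: 10:30–10:50, 13:20–13:40, 15:40–15:50.
Mina ∩ Sofia ∩ Ximena: 10:30–10:50, 15:40–15:50.
Total common minutes: 20 + 10 = 30.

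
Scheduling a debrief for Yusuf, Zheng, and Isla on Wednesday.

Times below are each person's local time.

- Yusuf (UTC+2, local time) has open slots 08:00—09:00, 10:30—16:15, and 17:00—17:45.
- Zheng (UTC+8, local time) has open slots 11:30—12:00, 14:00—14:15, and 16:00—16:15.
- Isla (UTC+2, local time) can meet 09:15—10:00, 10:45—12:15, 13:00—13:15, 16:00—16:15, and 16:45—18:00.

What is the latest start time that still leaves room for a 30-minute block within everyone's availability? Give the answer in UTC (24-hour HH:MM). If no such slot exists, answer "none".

none

Yusuf → UTC: 06:00–07:00, 08:30–14:15, 15:00–15:45.
Zheng → UTC: 03:30–04:00, 06:00–06:15, 08:00–08:15.
Isla → UTC: 07:15–08:00, 08:45–10:15, 11:00–11:15, 14:00–14:15, 14:45–16:00.
Yusuf ∩ Zheng: 06:00–06:15.
Yusuf ∩ Zheng ∩ Isla: (none).
Windows ≥ 30 min: (none).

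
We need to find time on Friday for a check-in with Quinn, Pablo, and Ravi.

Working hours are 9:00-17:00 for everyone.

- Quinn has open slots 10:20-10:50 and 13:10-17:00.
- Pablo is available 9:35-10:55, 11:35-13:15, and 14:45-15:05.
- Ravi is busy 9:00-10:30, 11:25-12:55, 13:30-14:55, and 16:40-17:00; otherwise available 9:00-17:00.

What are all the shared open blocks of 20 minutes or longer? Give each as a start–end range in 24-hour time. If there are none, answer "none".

10:30–10:50

Ravi free within 09:00–17:00: 10:30–11:25, 12:55–13:30, 14:55–16:40.
Quinn ∩ Pablo: 10:20–10:50, 13:10–13:15, 14:45–15:05.
Quinn ∩ Pablo ∩ Ravi: 10:30–10:50, 13:10–13:15, 14:55–15:05.
Windows ≥ 20 min: 10:30–10:50.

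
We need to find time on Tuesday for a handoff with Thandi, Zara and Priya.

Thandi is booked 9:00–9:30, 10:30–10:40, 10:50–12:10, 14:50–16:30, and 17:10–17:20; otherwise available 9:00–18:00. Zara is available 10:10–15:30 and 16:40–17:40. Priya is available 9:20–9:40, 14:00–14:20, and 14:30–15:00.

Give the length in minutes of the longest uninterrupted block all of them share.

Thandi free within 09:00–18:00: 09:30–10:30, 10:40–10:50, 12:10–14:50, 16:30–17:10, 17:20–18:00.
Thandi ∩ Zara: 10:10–10:30, 10:40–10:50, 12:10–14:50, 16:40–17:10, 17:20–17:40.
Thandi ∩ Zara ∩ Priya: 14:00–14:20, 14:30–14:50.
Common window lengths: 20, 20 min; longest is 20.

20 minutes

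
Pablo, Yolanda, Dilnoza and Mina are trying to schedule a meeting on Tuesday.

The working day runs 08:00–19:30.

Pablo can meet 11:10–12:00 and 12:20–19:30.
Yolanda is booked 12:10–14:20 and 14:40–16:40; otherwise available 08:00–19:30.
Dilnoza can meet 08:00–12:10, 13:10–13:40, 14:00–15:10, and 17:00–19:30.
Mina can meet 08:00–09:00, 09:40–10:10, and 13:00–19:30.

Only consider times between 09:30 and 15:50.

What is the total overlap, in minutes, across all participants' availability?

Yolanda free within 08:00–19:30: 08:00–12:10, 14:20–14:40, 16:40–19:30.
Pablo ∩ Yolanda: 11:10–12:00, 14:20–14:40, 16:40–19:30.
Pablo ∩ Yolanda ∩ Dilnoza: 11:10–12:00, 14:20–14:40, 17:00–19:30.
Pablo ∩ Yolanda ∩ Dilnoza ∩ Mina: 14:20–14:40, 17:00–19:30.
Restricted to 09:30–15:50: 14:20–14:40.
Total common minutes: 20.

20 minutes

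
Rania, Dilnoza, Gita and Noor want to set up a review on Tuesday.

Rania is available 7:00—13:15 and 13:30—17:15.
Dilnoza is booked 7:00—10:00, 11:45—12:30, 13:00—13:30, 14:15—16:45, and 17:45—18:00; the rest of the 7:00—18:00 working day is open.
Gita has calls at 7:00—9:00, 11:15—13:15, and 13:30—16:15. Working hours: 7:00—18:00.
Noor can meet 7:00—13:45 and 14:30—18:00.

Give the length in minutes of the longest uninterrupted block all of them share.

Dilnoza free within 07:00–18:00: 10:00–11:45, 12:30–13:00, 13:30–14:15, 16:45–17:45.
Gita free within 07:00–18:00: 09:00–11:15, 13:15–13:30, 16:15–18:00.
Rania ∩ Dilnoza: 10:00–11:45, 12:30–13:00, 13:30–14:15, 16:45–17:15.
Rania ∩ Dilnoza ∩ Gita: 10:00–11:15, 16:45–17:15.
Rania ∩ Dilnoza ∩ Gita ∩ Noor: 10:00–11:15, 16:45–17:15.
Common window lengths: 75, 30 min; longest is 75.

75 minutes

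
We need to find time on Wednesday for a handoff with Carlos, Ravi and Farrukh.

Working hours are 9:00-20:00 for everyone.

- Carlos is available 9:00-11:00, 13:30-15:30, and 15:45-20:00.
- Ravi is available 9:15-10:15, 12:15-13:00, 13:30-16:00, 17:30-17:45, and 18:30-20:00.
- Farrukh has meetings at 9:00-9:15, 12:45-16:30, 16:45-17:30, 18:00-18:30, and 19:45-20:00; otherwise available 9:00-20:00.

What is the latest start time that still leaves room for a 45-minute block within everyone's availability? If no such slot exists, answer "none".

19:00

Farrukh free within 09:00–20:00: 09:15–12:45, 16:30–16:45, 17:30–18:00, 18:30–19:45.
Carlos ∩ Ravi: 09:15–10:15, 13:30–15:30, 15:45–16:00, 17:30–17:45, 18:30–20:00.
Carlos ∩ Ravi ∩ Farrukh: 09:15–10:15, 17:30–17:45, 18:30–19:45.
Windows ≥ 45 min: 09:15–10:15, 18:30–19:45.
Latest start in the last window 18:30–19:45 is 19:45 − 45 min = 19:00.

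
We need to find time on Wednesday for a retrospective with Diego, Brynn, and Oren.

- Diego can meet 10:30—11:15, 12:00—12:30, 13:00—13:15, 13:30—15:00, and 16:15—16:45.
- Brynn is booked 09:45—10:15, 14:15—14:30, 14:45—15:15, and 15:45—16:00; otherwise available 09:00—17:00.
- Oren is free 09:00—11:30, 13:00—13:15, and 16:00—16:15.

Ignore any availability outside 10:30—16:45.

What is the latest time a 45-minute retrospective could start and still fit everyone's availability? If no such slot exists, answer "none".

10:30

Brynn free within 09:00–17:00: 09:00–09:45, 10:15–14:15, 14:30–14:45, 15:15–15:45, 16:00–17:00.
Diego ∩ Brynn: 10:30–11:15, 12:00–12:30, 13:00–13:15, 13:30–14:15, 14:30–14:45, 16:15–16:45.
Diego ∩ Brynn ∩ Oren: 10:30–11:15, 13:00–13:15.
Restricted to 10:30–16:45: 10:30–11:15, 13:00–13:15.
Windows ≥ 45 min: 10:30–11:15.
Latest start in the last window 10:30–11:15 is 11:15 − 45 min = 10:30.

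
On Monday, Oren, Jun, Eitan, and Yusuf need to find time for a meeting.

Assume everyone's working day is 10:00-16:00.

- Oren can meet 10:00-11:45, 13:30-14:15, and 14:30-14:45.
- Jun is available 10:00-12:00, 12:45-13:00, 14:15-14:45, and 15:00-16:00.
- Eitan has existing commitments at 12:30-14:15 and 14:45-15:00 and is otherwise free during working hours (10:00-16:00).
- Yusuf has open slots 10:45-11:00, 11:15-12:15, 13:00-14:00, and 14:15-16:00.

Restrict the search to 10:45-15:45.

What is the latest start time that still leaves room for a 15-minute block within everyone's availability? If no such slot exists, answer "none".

Eitan free within 10:00–16:00: 10:00–12:30, 14:15–14:45, 15:00–16:00.
Oren ∩ Jun: 10:00–11:45, 14:30–14:45.
Oren ∩ Jun ∩ Eitan: 10:00–11:45, 14:30–14:45.
Oren ∩ Jun ∩ Eitan ∩ Yusuf: 10:45–11:00, 11:15–11:45, 14:30–14:45.
Restricted to 10:45–15:45: 10:45–11:00, 11:15–11:45, 14:30–14:45.
Windows ≥ 15 min: 10:45–11:00, 11:15–11:45, 14:30–14:45.
Latest start in the last window 14:30–14:45 is 14:45 − 15 min = 14:30.

14:30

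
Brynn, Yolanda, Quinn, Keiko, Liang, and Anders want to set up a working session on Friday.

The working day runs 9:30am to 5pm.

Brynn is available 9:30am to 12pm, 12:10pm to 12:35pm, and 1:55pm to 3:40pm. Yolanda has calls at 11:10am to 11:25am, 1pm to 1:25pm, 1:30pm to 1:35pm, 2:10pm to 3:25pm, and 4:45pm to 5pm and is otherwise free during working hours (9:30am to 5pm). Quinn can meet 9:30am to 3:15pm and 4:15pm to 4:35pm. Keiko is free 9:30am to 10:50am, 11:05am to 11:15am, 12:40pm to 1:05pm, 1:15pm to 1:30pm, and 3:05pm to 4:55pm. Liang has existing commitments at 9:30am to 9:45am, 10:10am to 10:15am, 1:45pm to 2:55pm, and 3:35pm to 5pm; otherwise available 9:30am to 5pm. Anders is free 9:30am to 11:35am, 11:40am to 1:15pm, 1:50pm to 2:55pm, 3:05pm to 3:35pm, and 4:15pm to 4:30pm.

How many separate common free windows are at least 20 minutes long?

Yolanda free within 09:30–17:00: 09:30–11:10, 11:25–13:00, 13:25–13:30, 13:35–14:10, 15:25–16:45.
Liang free within 09:30–17:00: 09:45–10:10, 10:15–13:45, 14:55–15:35.
Brynn ∩ Yolanda: 09:30–11:10, 11:25–12:00, 12:10–12:35, 13:55–14:10, 15:25–15:40.
Brynn ∩ Yolanda ∩ Quinn: 09:30–11:10, 11:25–12:00, 12:10–12:35, 13:55–14:10.
Brynn ∩ Yolanda ∩ Quinn ∩ Keiko: 09:30–10:50, 11:05–11:10.
Brynn ∩ Yolanda ∩ Quinn ∩ Keiko ∩ Liang: 09:45–10:10, 10:15–10:50, 11:05–11:10.
Brynn ∩ Yolanda ∩ Quinn ∩ Keiko ∩ Liang ∩ Anders: 09:45–10:10, 10:15–10:50, 11:05–11:10.
Windows ≥ 20 min: 09:45–10:10, 10:15–10:50.
That's 2 windows.

2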